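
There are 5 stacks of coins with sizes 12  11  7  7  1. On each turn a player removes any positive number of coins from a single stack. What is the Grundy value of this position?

Compute the nim-sum pairwise:
12 XOR 11 = 7
7 XOR 7 = 0
0 XOR 7 = 7
7 XOR 1 = 6

6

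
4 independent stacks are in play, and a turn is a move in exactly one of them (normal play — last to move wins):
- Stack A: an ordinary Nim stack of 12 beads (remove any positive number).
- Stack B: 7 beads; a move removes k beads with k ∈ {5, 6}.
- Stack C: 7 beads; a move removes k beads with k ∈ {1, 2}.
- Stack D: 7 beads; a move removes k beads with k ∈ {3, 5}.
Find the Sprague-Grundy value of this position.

Stack A is a plain Nim stack of size 12, so its Grundy value is 12.
Grundy values for stack B (subtraction set {5, 6}):
g(0) = mex{} = 0
g(1) = mex{} = 0
g(2) = mex{} = 0
g(3) = mex{} = 0
g(4) = mex{} = 0
g(5) = mex{0} = 1
g(6) = mex{0} = 1
g(7) = mex{0} = 1
So g(7) = 1.
For stack C, compute g(0), g(1), … with moves {1, 2}:
g(0) = mex{} = 0
g(1) = mex{0} = 1
g(2) = mex{0,1} = 2
g(3) = mex{1,2} = 0
g(4) = mex{0,2} = 1
g(5) = mex{0,1} = 2
g(6) = mex{1,2} = 0
g(7) = mex{0,2} = 1
So g(7) = 1.
Grundy values for stack D (subtraction set {3, 5}):
g(0) = mex{} = 0
g(1) = mex{} = 0
g(2) = mex{} = 0
g(3) = mex{0} = 1
g(4) = mex{0} = 1
g(5) = mex{0} = 1
g(6) = mex{0,1} = 2
g(7) = mex{0,1} = 2
So g(7) = 2.
The value of a disjunctive sum is the nim-sum of the parts.
Combined value = 12 ⊕ 1 ⊕ 1 ⊕ 2 = 14.

14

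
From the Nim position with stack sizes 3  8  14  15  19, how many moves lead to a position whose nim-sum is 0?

1

Nim-sum: 3 ^ 8 ^ 14 ^ 15 ^ 19 = 25.
The overall nim-sum is X = 25. A stack of size p has a winning move iff p XOR X < p (reduce it to p XOR X).
  3: 3 XOR 25 = 26 ≥ 3 — no move.
  8: 8 XOR 25 = 17 ≥ 8 — no move.
  14: 14 XOR 25 = 23 ≥ 14 — no move.
  15: 15 XOR 25 = 22 ≥ 15 — no move.
  19: 19 XOR 25 = 10 < 19 — winning move (to 10).
That gives 1 winning move.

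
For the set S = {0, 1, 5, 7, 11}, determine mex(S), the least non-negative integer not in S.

2

The values 0, 1 are all present; 2 is the first non-negative integer missing from the set.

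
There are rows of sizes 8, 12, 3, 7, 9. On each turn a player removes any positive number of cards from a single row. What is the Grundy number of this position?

Nim-sum: 8 ^ 12 ^ 3 ^ 7 ^ 9 = 9.

9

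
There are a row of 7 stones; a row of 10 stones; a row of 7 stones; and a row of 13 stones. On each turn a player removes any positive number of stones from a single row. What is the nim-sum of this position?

7

In binary:
  0111  (7)
  1010  (10)
  0111  (7)
  1101  (13)
  ----
  0111  (7)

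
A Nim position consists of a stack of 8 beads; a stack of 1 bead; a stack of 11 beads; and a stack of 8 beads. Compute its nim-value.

In binary:
  1000  (8)
  0001  (1)
  1011  (11)
  1000  (8)
  ----
  1010  (10)

10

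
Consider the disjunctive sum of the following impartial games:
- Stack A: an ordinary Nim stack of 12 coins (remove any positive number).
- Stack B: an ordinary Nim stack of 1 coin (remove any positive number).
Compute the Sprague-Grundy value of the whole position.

Stack A is a plain Nim stack of size 12, so its Grundy value is 12.
Stack B is a plain Nim stack of size 1, so its Grundy value is 1.
By the Sprague-Grundy theorem, the Grundy value of a sum of independent games is the XOR of the component values.
Combined value = 12 ⊕ 1 = 13.

13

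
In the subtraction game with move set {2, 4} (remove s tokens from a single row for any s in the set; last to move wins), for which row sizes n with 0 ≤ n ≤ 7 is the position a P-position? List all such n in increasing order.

0, 1, 6, 7

Grundy values for subtraction set {2, 4}:
k:     0  1  2  3  4  5  6  7
g(k):  0  0  1  1  2  2  0  0
The P-positions (g = 0) in 0..7 are 0, 1, 6, 7.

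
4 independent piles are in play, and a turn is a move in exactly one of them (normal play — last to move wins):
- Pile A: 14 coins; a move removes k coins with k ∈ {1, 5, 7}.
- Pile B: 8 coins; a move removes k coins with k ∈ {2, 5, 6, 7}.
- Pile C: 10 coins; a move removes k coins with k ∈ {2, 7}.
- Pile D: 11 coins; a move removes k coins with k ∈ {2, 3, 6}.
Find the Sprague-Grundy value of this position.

Grundy values for pile A (subtraction set {1, 5, 7}):
g(0) = mex{} = 0
g(1) = mex{0} = 1
g(2) = mex{1} = 0
g(3) = mex{0} = 1
g(4) = mex{1} = 0
g(5) = mex{0} = 1
g(6) = mex{1} = 0
g(7) = mex{0} = 1
g(8) = mex{1} = 0
g(9) = mex{0} = 1
g(10) = mex{1} = 0
g(11) = mex{0} = 1
g(12) = mex{1} = 0
g(13) = mex{0} = 1
g(14) = mex{1} = 0
So g(14) = 0.
For pile B, compute g(0), g(1), … with moves {2, 5, 6, 7}:
g(0) = mex{} = 0
g(1) = mex{} = 0
g(2) = mex{0} = 1
g(3) = mex{0} = 1
g(4) = mex{1} = 0
g(5) = mex{0,1} = 2
g(6) = mex{0} = 1
g(7) = mex{0,1,2} = 3
g(8) = mex{0,1} = 2
So g(8) = 2.
Build the Grundy sequence for pile C with g(k) = mex{g(k−s) : s ∈ {2, 7}, s ≤ k}:
k:     0  1  2  3  4  5  6  7  8  9 10
g(k):  0  0  1  1  0  0  1  1  2  0  0
So g(10) = 0.
Grundy values for pile D (subtraction set {2, 3, 6}):
g(0) = mex{} = 0
g(1) = mex{} = 0
g(2) = mex{0} = 1
g(3) = mex{0} = 1
g(4) = mex{0,1} = 2
g(5) = mex{1} = 0
g(6) = mex{0,1,2} = 3
g(7) = mex{0,2} = 1
g(8) = mex{0,1,3} = 2
g(9) = mex{1,3} = 0
g(10) = mex{1,2} = 0
g(11) = mex{0,2} = 1
So g(11) = 1.
The value of a disjunctive sum is the nim-sum of the parts.
Combined value = 0 ⊕ 2 ⊕ 0 ⊕ 1 = 3.

3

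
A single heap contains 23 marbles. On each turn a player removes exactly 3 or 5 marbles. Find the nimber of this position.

Build the Grundy sequence with g(k) = mex{g(k−s) : s ∈ {3, 5}, s ≤ k}:
k:     0  1  2  3  4  5  6  7  8  9 10 11 12 13 14 15 16 17 18 19 20 21 22 23
g(k):  0  0  0  1  1  1  2  2  0  0  0  1  1  1  2  2  0  0  0  1  1  1  2  2
So g(23) = 2.

2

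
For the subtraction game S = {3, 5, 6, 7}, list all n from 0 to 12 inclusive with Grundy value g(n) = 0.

0, 1, 2, 10, 11, 12

Grundy values for subtraction set {3, 5, 6, 7}:
k:     0  1  2  3  4  5  6  7  8  9 10 11 12
g(k):  0  0  0  1  1  1  2  2  2  3  0  0  0
The P-positions (g = 0) in 0..12 are 0, 1, 2, 10, 11, 12.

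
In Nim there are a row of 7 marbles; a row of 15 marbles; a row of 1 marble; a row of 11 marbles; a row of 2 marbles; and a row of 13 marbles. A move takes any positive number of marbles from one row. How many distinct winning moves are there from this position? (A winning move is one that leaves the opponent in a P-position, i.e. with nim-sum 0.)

In binary:
  0111  (7)
  1111  (15)
  0001  (1)
  1011  (11)
  0010  (2)
  1101  (13)
  ----
  1101  (13)
The overall nim-sum is X = 13. A row of size p has a winning move iff p XOR X < p (reduce it to p XOR X).
  7: 7 XOR 13 = 10 ≥ 7 — no move.
  15: 15 XOR 13 = 2 < 15 — winning move (to 2).
  1: 1 XOR 13 = 12 ≥ 1 — no move.
  11: 11 XOR 13 = 6 < 11 — winning move (to 6).
  2: 2 XOR 13 = 15 ≥ 2 — no move.
  13: 13 XOR 13 = 0 < 13 — winning move (to 0).
That gives 3 winning moves.

3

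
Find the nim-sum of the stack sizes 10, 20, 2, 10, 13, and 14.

21

Nim-sum: 10 ^ 20 ^ 2 ^ 10 ^ 13 ^ 14 = 21.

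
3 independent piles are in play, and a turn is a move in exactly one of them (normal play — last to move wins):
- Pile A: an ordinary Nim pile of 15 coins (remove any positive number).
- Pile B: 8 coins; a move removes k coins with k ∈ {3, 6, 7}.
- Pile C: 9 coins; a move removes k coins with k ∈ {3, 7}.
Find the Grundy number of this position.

12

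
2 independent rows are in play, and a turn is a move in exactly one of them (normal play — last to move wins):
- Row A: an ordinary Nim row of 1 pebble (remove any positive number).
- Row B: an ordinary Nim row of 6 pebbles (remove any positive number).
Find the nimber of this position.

Row A is a plain Nim row of size 1, so its Grundy value is 1.
Row B is a plain Nim row of size 6, so its Grundy value is 6.
By the Sprague-Grundy theorem, the Grundy value of a sum of independent games is the XOR of the component values.
Combined value = 1 XOR 6 = 7.

7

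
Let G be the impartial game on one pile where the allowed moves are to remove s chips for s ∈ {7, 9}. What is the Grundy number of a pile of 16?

0

Build the Grundy sequence with g(k) = mex{g(k−s) : s ∈ {7, 9}, s ≤ k}:
k:     0  1  2  3  4  5  6  7  8  9 10 11 12 13 14 15 16
g(k):  0  0  0  0  0  0  0  1  1  1  1  1  1  1  2  2  0
So g(16) = 0.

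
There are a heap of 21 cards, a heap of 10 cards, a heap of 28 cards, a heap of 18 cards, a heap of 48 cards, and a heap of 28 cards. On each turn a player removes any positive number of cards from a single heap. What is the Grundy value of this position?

61

In binary:
  010101  (21)
  001010  (10)
  011100  (28)
  010010  (18)
  110000  (48)
  011100  (28)
  ------
  111101  (61)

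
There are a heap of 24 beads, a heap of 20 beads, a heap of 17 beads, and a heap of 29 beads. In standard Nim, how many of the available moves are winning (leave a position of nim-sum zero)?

0

Compute the nim-sum pairwise:
24 ⊕ 20 = 12
12 ⊕ 17 = 29
29 ⊕ 29 = 0
The nim-sum is already 0, so every move leaves a nonzero nim-sum — there are no winning moves.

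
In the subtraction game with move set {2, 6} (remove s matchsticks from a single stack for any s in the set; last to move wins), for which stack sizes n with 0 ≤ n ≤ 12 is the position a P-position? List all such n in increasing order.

0, 1, 4, 5, 8, 9, 12

Compute g(0), g(1), … for moves {2, 6}:
k:     0  1  2  3  4  5  6  7  8  9 10 11 12
g(k):  0  0  1  1  0  0  1  1  0  0  1  1  0
The P-positions (g = 0) in 0..12 are 0, 1, 4, 5, 8, 9, 12.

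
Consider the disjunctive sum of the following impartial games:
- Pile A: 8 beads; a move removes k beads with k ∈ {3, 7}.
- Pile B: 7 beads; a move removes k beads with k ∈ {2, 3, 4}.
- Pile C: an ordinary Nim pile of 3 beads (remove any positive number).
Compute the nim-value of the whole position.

1

Build the Grundy sequence for pile A with g(k) = mex{g(k−s) : s ∈ {3, 7}, s ≤ k}:
k:     0  1  2  3  4  5  6  7  8
g(k):  0  0  0  1  1  1  0  2  2
So g(8) = 2.
Build the Grundy sequence for pile B with g(k) = mex{g(k−s) : s ∈ {2, 3, 4}, s ≤ k}:
g(0) = mex{} = 0
g(1) = mex{} = 0
g(2) = mex{0} = 1
g(3) = mex{0} = 1
g(4) = mex{0,1} = 2
g(5) = mex{0,1} = 2
g(6) = mex{1,2} = 0
g(7) = mex{1,2} = 0
So g(7) = 0.
Pile C is a plain Nim pile of size 3, so its Grundy value is 3.
By the Sprague-Grundy theorem, the Grundy value of a sum of independent games is the XOR of the component values.
Combined value = 2 XOR 0 XOR 3 = 1.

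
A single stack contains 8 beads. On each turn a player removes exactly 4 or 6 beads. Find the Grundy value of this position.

2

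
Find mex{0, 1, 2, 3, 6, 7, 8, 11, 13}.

4

The values 0, 1, 2, 3 are all present; 4 is the first non-negative integer missing from the set.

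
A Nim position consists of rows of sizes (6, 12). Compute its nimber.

Compute the nim-sum pairwise:
6 ⊕ 12 = 10

10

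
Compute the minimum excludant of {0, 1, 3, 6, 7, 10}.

2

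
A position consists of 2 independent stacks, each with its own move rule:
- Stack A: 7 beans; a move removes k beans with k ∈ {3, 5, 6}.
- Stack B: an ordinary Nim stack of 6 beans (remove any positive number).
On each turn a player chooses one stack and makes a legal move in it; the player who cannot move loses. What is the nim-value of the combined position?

Build the Grundy sequence for stack A with g(k) = mex{g(k−s) : s ∈ {3, 5, 6}, s ≤ k}:
k:     0  1  2  3  4  5  6  7
g(k):  0  0  0  1  1  1  2  2
So g(7) = 2.
Stack B is a plain Nim stack of size 6, so its Grundy value is 6.
The value of a disjunctive sum is the nim-sum of the parts.
Combined value = 2 ⊕ 6 = 4.

4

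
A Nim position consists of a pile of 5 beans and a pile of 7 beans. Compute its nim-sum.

2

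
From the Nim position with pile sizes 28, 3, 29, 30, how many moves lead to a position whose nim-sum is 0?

3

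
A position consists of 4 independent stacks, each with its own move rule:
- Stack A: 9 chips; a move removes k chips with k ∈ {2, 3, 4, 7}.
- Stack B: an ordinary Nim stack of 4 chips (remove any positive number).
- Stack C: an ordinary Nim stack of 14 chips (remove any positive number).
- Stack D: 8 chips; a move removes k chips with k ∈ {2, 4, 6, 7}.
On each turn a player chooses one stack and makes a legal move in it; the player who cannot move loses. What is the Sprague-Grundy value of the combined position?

10

Build the Grundy sequence for stack A with g(k) = mex{g(k−s) : s ∈ {2, 3, 4, 7}, s ≤ k}:
k:     0  1  2  3  4  5  6  7  8  9
g(k):  0  0  1  1  2  2  0  3  1  4
So g(9) = 4.
Stack B is a plain Nim stack of size 4, so its Grundy value is 4.
Stack C is a plain Nim stack of size 14, so its Grundy value is 14.
Build the Grundy sequence for stack D with g(k) = mex{g(k−s) : s ∈ {2, 4, 6, 7}, s ≤ k}:
k:     0  1  2  3  4  5  6  7  8
g(k):  0  0  1  1  2  2  3  3  4
So g(8) = 4.
The value of a disjunctive sum is the nim-sum of the parts.
Combined value = 4 XOR 4 XOR 14 XOR 4 = 10.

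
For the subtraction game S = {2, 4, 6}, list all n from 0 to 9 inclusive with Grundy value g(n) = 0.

0, 1, 8, 9

Build the Grundy sequence with g(k) = mex{g(k−s) : s ∈ {2, 4, 6}, s ≤ k}:
g(0) = mex{} = 0
g(1) = mex{} = 0
g(2) = mex{0} = 1
g(3) = mex{0} = 1
g(4) = mex{0,1} = 2
g(5) = mex{0,1} = 2
g(6) = mex{0,1,2} = 3
g(7) = mex{0,1,2} = 3
g(8) = mex{1,2,3} = 0
g(9) = mex{1,2,3} = 0
The P-positions (g = 0) in 0..9 are 0, 1, 8, 9.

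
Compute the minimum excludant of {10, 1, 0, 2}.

3

The values 0, 1, 2 are all present; 3 is the first non-negative integer missing from the set.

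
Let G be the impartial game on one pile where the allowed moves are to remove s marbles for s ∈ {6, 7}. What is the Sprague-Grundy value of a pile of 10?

1

Build the Grundy sequence with g(k) = mex{g(k−s) : s ∈ {6, 7}, s ≤ k}:
k:     0  1  2  3  4  5  6  7  8  9 10
g(k):  0  0  0  0  0  0  1  1  1  1  1
So g(10) = 1.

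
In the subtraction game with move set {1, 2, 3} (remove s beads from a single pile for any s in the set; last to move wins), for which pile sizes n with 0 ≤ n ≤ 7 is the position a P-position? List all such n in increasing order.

0, 4

Compute g(0), g(1), … for moves {1, 2, 3}:
k:     0  1  2  3  4  5  6  7
g(k):  0  1  2  3  0  1  2  3
The P-positions (g = 0) in 0..7 are 0, 4.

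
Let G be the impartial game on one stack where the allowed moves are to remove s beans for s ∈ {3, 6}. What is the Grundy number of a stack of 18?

Build the Grundy sequence with g(k) = mex{g(k−s) : s ∈ {3, 6}, s ≤ k}:
k:     0  1  2  3  4  5  6  7  8  9 10 11 12 13 14 15 16 17 18
g(k):  0  0  0  1  1  1  2  2  2  0  0  0  1  1  1  2  2  2  0
So g(18) = 0.

0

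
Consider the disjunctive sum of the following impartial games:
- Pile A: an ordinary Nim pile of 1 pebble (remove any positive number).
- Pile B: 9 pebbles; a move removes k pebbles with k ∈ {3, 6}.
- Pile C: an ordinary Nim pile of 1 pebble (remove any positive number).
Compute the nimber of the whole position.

0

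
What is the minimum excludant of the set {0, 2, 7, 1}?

The values 0, 1, 2 are all present; 3 is the first non-negative integer missing from the set.

3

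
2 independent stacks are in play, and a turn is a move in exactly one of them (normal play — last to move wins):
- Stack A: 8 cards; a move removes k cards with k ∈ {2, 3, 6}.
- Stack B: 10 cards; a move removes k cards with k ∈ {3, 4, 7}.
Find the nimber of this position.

2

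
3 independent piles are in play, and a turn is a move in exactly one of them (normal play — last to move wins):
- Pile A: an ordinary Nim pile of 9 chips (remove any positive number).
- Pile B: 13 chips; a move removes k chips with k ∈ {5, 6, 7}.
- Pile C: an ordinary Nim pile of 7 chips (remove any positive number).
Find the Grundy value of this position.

14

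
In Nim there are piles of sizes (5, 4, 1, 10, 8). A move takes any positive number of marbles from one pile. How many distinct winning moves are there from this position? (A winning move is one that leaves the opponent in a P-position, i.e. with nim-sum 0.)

1

In binary:
  0101  (5)
  0100  (4)
  0001  (1)
  1010  (10)
  1000  (8)
  ----
  0010  (2)
The overall nim-sum is X = 2. A pile of size p has a winning move iff p XOR X < p (reduce it to p XOR X).
  5: 5 XOR 2 = 7 ≥ 5 — no move.
  4: 4 XOR 2 = 6 ≥ 4 — no move.
  1: 1 XOR 2 = 3 ≥ 1 — no move.
  10: 10 XOR 2 = 8 < 10 — winning move (to 8).
  8: 8 XOR 2 = 10 ≥ 8 — no move.
That gives 1 winning move.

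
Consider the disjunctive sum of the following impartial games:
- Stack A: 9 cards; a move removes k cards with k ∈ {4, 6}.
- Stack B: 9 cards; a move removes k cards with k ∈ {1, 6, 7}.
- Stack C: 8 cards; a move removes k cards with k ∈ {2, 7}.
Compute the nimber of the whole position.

3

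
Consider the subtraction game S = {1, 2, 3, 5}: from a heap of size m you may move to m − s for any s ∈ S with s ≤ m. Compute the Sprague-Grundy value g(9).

Compute g(0), g(1), … for moves {1, 2, 3, 5}:
k:     0  1  2  3  4  5  6  7  8  9
g(k):  0  1  2  3  0  1  2  3  0  1
So g(9) = 1.

1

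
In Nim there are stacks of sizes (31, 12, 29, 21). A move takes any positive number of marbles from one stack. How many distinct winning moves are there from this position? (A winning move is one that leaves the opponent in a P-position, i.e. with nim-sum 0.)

3

Compute the nim-sum pairwise:
31 XOR 12 = 19
19 XOR 29 = 14
14 XOR 21 = 27
The overall nim-sum is X = 27. A stack of size p has a winning move iff p XOR X < p (reduce it to p XOR X).
  31: 31 XOR 27 = 4 < 31 — winning move (to 4).
  12: 12 XOR 27 = 23 ≥ 12 — no move.
  29: 29 XOR 27 = 6 < 29 — winning move (to 6).
  21: 21 XOR 27 = 14 < 21 — winning move (to 14).
That gives 3 winning moves.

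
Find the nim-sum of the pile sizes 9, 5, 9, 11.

14

Nim-sum: 9 ⊕ 5 ⊕ 9 ⊕ 11 = 14.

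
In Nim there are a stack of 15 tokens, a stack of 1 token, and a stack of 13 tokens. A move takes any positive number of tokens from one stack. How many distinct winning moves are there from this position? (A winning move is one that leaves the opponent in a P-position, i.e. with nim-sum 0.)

1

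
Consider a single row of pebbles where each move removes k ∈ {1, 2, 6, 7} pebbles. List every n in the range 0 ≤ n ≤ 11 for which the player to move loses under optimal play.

0, 3, 8, 11

Compute g(0), g(1), … for moves {1, 2, 6, 7}:
g(0) = mex{} = 0
g(1) = mex{0} = 1
g(2) = mex{0,1} = 2
g(3) = mex{1,2} = 0
g(4) = mex{0,2} = 1
g(5) = mex{0,1} = 2
g(6) = mex{0,1,2} = 3
g(7) = mex{0,1,2,3} = 4
g(8) = mex{1,2,3,4} = 0
g(9) = mex{0,2,4} = 1
g(10) = mex{0,1} = 2
g(11) = mex{1,2} = 0
The P-positions (g = 0) in 0..11 are 0, 3, 8, 11.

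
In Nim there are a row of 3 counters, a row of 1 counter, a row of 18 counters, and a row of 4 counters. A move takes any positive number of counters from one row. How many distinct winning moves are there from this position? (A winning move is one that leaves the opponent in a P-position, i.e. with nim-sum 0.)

1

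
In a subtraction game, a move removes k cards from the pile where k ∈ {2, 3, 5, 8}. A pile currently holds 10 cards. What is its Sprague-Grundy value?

3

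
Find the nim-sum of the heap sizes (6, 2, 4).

0

Bitwise XOR of the heap sizes:
  110  (6)
  010  (2)
  100  (4)
  ---
  000  (0)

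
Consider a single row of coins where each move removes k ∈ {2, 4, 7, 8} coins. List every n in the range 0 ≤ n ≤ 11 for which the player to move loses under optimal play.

Compute g(0), g(1), … for moves {2, 4, 7, 8}:
g(0) = mex{} = 0
g(1) = mex{} = 0
g(2) = mex{0} = 1
g(3) = mex{0} = 1
g(4) = mex{0,1} = 2
g(5) = mex{0,1} = 2
g(6) = mex{1,2} = 0
g(7) = mex{0,1,2} = 3
g(8) = mex{0,2} = 1
g(9) = mex{0,1,2,3} = 4
g(10) = mex{0,1} = 2
g(11) = mex{1,2,3,4} = 0
The P-positions (g = 0) in 0..11 are 0, 1, 6, 11.

0, 1, 6, 11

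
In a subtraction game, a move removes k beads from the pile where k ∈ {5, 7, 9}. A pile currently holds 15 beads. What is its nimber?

0

Compute g(0), g(1), … for moves {5, 7, 9}:
k:     0  1  2  3  4  5  6  7  8  9 10 11 12 13 14 15
g(k):  0  0  0  0  0  1  1  1  1  1  2  2  2  2  0  0
So g(15) = 0.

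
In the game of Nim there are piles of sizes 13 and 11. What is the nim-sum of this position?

6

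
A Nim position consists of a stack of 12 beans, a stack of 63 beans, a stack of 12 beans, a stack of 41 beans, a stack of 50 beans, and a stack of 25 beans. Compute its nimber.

61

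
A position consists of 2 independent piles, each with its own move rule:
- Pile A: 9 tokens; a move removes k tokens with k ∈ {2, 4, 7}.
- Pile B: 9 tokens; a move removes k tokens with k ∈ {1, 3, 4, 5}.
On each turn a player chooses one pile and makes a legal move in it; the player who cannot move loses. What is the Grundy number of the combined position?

Grundy values for pile A (subtraction set {2, 4, 7}):
k:     0  1  2  3  4  5  6  7  8  9
g(k):  0  0  1  1  2  2  0  3  1  0
So g(9) = 0.
Build the Grundy sequence for pile B with g(k) = mex{g(k−s) : s ∈ {1, 3, 4, 5}, s ≤ k}:
g(0) = mex{} = 0
g(1) = mex{0} = 1
g(2) = mex{1} = 0
g(3) = mex{0} = 1
g(4) = mex{0,1} = 2
g(5) = mex{0,1,2} = 3
g(6) = mex{0,1,3} = 2
g(7) = mex{0,1,2} = 3
g(8) = mex{1,2,3} = 0
g(9) = mex{0,2,3} = 1
So g(9) = 1.
By the Sprague-Grundy theorem, the Grundy value of a sum of independent games is the XOR of the component values.
Combined value = 0 XOR 1 = 1.

1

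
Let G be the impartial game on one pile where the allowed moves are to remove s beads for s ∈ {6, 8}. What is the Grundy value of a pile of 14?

0

Grundy values for subtraction set {6, 8}:
k:     0  1  2  3  4  5  6  7  8  9 10 11 12 13 14
g(k):  0  0  0  0  0  0  1  1  1  1  1  1  2  2  0
So g(14) = 0.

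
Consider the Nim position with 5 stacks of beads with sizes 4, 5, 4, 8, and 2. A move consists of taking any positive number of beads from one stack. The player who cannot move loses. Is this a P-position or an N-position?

Nim-sum: 4 XOR 5 XOR 4 XOR 8 XOR 2 = 15.
The nim-sum is 15 ≠ 0, so this is an N-position: the player to move can win.

N-position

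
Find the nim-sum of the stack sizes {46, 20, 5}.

63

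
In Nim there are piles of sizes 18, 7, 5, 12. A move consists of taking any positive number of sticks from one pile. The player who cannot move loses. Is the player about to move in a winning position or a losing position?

Write each in binary and XOR column by column:
  10010  (18)
  00111  (7)
  00101  (5)
  01100  (12)
  -----
  11100  (28)
The nim-sum is 28 ≠ 0, so this is an N-position: the player to move can win.

Winning position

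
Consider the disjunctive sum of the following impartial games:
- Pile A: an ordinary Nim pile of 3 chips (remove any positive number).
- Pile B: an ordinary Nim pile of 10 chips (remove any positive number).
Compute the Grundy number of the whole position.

Pile A is a plain Nim pile of size 3, so its Grundy value is 3.
Pile B is a plain Nim pile of size 10, so its Grundy value is 10.
By the Sprague-Grundy theorem, the Grundy value of a sum of independent games is the XOR of the component values.
Combined value = 3 XOR 10 = 9.

9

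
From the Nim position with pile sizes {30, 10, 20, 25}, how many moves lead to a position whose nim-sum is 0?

Nim-sum: 30 ^ 10 ^ 20 ^ 25 = 25.
The overall nim-sum is X = 25. A pile of size p has a winning move iff p XOR X < p (reduce it to p XOR X).
  30: 30 XOR 25 = 7 < 30 — winning move (to 7).
  10: 10 XOR 25 = 19 ≥ 10 — no move.
  20: 20 XOR 25 = 13 < 20 — winning move (to 13).
  25: 25 XOR 25 = 0 < 25 — winning move (to 0).
That gives 3 winning moves.

3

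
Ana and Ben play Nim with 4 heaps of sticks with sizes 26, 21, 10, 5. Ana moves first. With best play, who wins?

Ben wins

In binary:
  11010  (26)
  10101  (21)
  01010  (10)
  00101  (5)
  -----
  00000  (0)
The nim-sum is 0, so this is a P-position: the player to move is in a losing position under optimal play; Ana is about to move from it and so loses — Ben wins.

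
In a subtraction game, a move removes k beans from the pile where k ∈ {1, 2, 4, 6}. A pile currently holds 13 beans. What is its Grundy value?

2

Grundy values for subtraction set {1, 2, 4, 6}:
k:     0  1  2  3  4  5  6  7  8  9 10 11 12 13
g(k):  0  1  2  0  1  2  3  4  0  1  2  0  1  2
So g(13) = 2.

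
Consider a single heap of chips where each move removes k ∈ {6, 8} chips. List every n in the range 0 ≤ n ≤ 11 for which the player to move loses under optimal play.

Compute g(0), g(1), … for moves {6, 8}:
k:     0  1  2  3  4  5  6  7  8  9 10 11
g(k):  0  0  0  0  0  0  1  1  1  1  1  1
The P-positions (g = 0) in 0..11 are 0, 1, 2, 3, 4, 5.

0, 1, 2, 3, 4, 5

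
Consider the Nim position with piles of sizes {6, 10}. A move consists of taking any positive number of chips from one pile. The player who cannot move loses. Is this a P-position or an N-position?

Compute the nim-sum pairwise:
6 ⊕ 10 = 12
The nim-sum is 12 ≠ 0, so this is an N-position: the player to move can win.

N-position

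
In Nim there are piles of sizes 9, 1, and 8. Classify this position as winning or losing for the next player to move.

Losing position

Write each in binary and XOR column by column:
  1001  (9)
  0001  (1)
  1000  (8)
  ----
  0000  (0)
The nim-sum is 0, so this is a P-position: the player to move is in a losing position under optimal play.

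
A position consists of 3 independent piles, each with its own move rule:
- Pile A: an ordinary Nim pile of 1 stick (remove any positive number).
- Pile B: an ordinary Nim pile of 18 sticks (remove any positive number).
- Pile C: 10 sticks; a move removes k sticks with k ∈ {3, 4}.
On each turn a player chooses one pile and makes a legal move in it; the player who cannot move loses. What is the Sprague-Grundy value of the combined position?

18

Pile A is a plain Nim pile of size 1, so its Grundy value is 1.
Pile B is a plain Nim pile of size 18, so its Grundy value is 18.
Build the Grundy sequence for pile C with g(k) = mex{g(k−s) : s ∈ {3, 4}, s ≤ k}:
k:     0  1  2  3  4  5  6  7  8  9 10
g(k):  0  0  0  1  1  1  2  0  0  0  1
So g(10) = 1.
The value of a disjunctive sum is the nim-sum of the parts.
Combined value = 1 ⊕ 18 ⊕ 1 = 18.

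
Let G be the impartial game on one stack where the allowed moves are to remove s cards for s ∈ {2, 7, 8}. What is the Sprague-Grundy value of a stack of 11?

3

Grundy values for subtraction set {2, 7, 8}:
k:     0  1  2  3  4  5  6  7  8  9 10 11
g(k):  0  0  1  1  0  0  1  1  2  2  0  3
So g(11) = 3.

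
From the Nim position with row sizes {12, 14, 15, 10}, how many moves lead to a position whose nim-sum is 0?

Nim-sum: 12 ^ 14 ^ 15 ^ 10 = 7.
The overall nim-sum is X = 7. A row of size p has a winning move iff p XOR X < p (reduce it to p XOR X).
  12: 12 XOR 7 = 11 < 12 — winning move (to 11).
  14: 14 XOR 7 = 9 < 14 — winning move (to 9).
  15: 15 XOR 7 = 8 < 15 — winning move (to 8).
  10: 10 XOR 7 = 13 ≥ 10 — no move.
That gives 3 winning moves.

3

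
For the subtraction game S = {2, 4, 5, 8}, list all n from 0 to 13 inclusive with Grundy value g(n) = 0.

0, 1, 7, 10, 13

Build the Grundy sequence with g(k) = mex{g(k−s) : s ∈ {2, 4, 5, 8}, s ≤ k}:
g(0) = mex{} = 0
g(1) = mex{} = 0
g(2) = mex{0} = 1
g(3) = mex{0} = 1
g(4) = mex{0,1} = 2
g(5) = mex{0,1} = 2
g(6) = mex{0,1,2} = 3
g(7) = mex{1,2} = 0
g(8) = mex{0,1,2,3} = 4
g(9) = mex{0,2} = 1
g(10) = mex{1,2,3,4} = 0
g(11) = mex{0,1,3} = 2
g(12) = mex{0,2,4} = 1
g(13) = mex{1,2,4} = 0
The P-positions (g = 0) in 0..13 are 0, 1, 7, 10, 13.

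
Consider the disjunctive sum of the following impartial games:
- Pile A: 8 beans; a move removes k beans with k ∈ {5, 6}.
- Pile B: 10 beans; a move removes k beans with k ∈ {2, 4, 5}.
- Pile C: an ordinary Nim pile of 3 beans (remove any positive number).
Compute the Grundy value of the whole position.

3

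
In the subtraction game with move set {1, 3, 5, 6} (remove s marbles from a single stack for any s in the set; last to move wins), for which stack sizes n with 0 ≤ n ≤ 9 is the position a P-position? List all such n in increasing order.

0, 2, 4

Build the Grundy sequence with g(k) = mex{g(k−s) : s ∈ {1, 3, 5, 6}, s ≤ k}:
k:     0  1  2  3  4  5  6  7  8  9
g(k):  0  1  0  1  0  1  2  3  2  3
The P-positions (g = 0) in 0..9 are 0, 2, 4.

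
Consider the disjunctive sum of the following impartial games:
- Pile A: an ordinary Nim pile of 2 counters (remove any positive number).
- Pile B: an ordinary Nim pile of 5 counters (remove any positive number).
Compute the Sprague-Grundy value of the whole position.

7

Pile A is a plain Nim pile of size 2, so its Grundy value is 2.
Pile B is a plain Nim pile of size 5, so its Grundy value is 5.
By the Sprague-Grundy theorem, the Grundy value of a sum of independent games is the XOR of the component values.
Combined value = 2 XOR 5 = 7.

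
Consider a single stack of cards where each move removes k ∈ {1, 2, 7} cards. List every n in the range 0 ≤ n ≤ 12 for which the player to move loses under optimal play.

Build the Grundy sequence with g(k) = mex{g(k−s) : s ∈ {1, 2, 7}, s ≤ k}:
g(0) = mex{} = 0
g(1) = mex{0} = 1
g(2) = mex{0,1} = 2
g(3) = mex{1,2} = 0
g(4) = mex{0,2} = 1
g(5) = mex{0,1} = 2
g(6) = mex{1,2} = 0
g(7) = mex{0,2} = 1
g(8) = mex{0,1} = 2
g(9) = mex{1,2} = 0
g(10) = mex{0,2} = 1
g(11) = mex{0,1} = 2
g(12) = mex{1,2} = 0
The P-positions (g = 0) in 0..12 are 0, 3, 6, 9, 12.

0, 3, 6, 9, 12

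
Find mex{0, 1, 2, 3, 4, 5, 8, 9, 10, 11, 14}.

The values 0, 1, 2, 3, 4, 5 are all present; 6 is the first non-negative integer missing from the set.

6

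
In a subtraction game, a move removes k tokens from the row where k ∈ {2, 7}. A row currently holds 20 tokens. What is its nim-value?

1

Grundy values for subtraction set {2, 7}:
k:     0  1  2  3  4  5  6  7  8  9 10 11 12 13 14 15 16 17 18 19 20
g(k):  0  0  1  1  0  0  1  1  2  0  0  1  1  0  0  1  1  2  0  0  1
So g(20) = 1.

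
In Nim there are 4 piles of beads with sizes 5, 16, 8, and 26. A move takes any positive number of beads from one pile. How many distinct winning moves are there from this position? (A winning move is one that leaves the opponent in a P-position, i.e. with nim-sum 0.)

1

Bitwise XOR of the heap sizes:
  00101  (5)
  10000  (16)
  01000  (8)
  11010  (26)
  -----
  00111  (7)
The overall nim-sum is X = 7. A pile of size p has a winning move iff p XOR X < p (reduce it to p XOR X).
  5: 5 XOR 7 = 2 < 5 — winning move (to 2).
  16: 16 XOR 7 = 23 ≥ 16 — no move.
  8: 8 XOR 7 = 15 ≥ 8 — no move.
  26: 26 XOR 7 = 29 ≥ 26 — no move.
That gives 1 winning move.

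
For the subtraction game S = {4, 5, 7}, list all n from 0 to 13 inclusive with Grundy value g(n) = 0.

0, 1, 2, 3, 11, 12, 13

Build the Grundy sequence with g(k) = mex{g(k−s) : s ∈ {4, 5, 7}, s ≤ k}:
k:     0  1  2  3  4  5  6  7  8  9 10 11 12 13
g(k):  0  0  0  0  1  1  1  1  2  2  2  0  0  0
The P-positions (g = 0) in 0..13 are 0, 1, 2, 3, 11, 12, 13.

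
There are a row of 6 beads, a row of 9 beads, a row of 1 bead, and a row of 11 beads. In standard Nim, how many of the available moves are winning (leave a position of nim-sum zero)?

Compute the nim-sum pairwise:
6 XOR 9 = 15
15 XOR 1 = 14
14 XOR 11 = 5
The overall nim-sum is X = 5. A row of size p has a winning move iff p XOR X < p (reduce it to p XOR X).
  6: 6 XOR 5 = 3 < 6 — winning move (to 3).
  9: 9 XOR 5 = 12 ≥ 9 — no move.
  1: 1 XOR 5 = 4 ≥ 1 — no move.
  11: 11 XOR 5 = 14 ≥ 11 — no move.
That gives 1 winning move.

1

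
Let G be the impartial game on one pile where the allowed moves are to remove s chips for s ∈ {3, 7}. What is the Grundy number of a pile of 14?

1

Grundy values for subtraction set {3, 7}:
g(0) = mex{} = 0
g(1) = mex{} = 0
g(2) = mex{} = 0
g(3) = mex{0} = 1
g(4) = mex{0} = 1
g(5) = mex{0} = 1
g(6) = mex{1} = 0
g(7) = mex{0,1} = 2
g(8) = mex{0,1} = 2
g(9) = mex{0} = 1
g(10) = mex{1,2} = 0
g(11) = mex{1,2} = 0
g(12) = mex{1} = 0
g(13) = mex{0} = 1
g(14) = mex{0,2} = 1
So g(14) = 1.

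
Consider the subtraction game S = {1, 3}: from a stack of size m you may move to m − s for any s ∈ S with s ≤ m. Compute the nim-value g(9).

1

Build the Grundy sequence with g(k) = mex{g(k−s) : s ∈ {1, 3}, s ≤ k}:
k:     0  1  2  3  4  5  6  7  8  9
g(k):  0  1  0  1  0  1  0  1  0  1
So g(9) = 1.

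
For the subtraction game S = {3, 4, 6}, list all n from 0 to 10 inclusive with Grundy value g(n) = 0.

0, 1, 2, 9, 10

Grundy values for subtraction set {3, 4, 6}:
g(0) = mex{} = 0
g(1) = mex{} = 0
g(2) = mex{} = 0
g(3) = mex{0} = 1
g(4) = mex{0} = 1
g(5) = mex{0} = 1
g(6) = mex{0,1} = 2
g(7) = mex{0,1} = 2
g(8) = mex{0,1} = 2
g(9) = mex{1,2} = 0
g(10) = mex{1,2} = 0
The P-positions (g = 0) in 0..10 are 0, 1, 2, 9, 10.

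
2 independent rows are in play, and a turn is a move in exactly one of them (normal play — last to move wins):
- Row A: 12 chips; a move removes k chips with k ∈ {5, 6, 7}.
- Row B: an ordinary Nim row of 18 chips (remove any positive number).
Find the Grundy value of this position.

For row A, compute g(0), g(1), … with moves {5, 6, 7}:
g(0) = mex{} = 0
g(1) = mex{} = 0
g(2) = mex{} = 0
g(3) = mex{} = 0
g(4) = mex{} = 0
g(5) = mex{0} = 1
g(6) = mex{0} = 1
g(7) = mex{0} = 1
g(8) = mex{0} = 1
g(9) = mex{0} = 1
g(10) = mex{0,1} = 2
g(11) = mex{0,1} = 2
g(12) = mex{1} = 0
So g(12) = 0.
Row B is a plain Nim row of size 18, so its Grundy value is 18.
By the Sprague-Grundy theorem, the Grundy value of a sum of independent games is the XOR of the component values.
Combined value = 0 ⊕ 18 = 18.

18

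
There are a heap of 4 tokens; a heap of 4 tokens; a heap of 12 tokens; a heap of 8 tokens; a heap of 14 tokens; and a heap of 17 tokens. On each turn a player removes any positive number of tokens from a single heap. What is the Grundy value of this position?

27

In binary:
  00100  (4)
  00100  (4)
  01100  (12)
  01000  (8)
  01110  (14)
  10001  (17)
  -----
  11011  (27)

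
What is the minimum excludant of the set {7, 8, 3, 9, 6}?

0 is not in the set, so the mex is 0.

0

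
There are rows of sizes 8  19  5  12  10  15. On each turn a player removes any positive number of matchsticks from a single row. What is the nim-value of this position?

23

Compute the nim-sum pairwise:
8 ⊕ 19 = 27
27 ⊕ 5 = 30
30 ⊕ 12 = 18
18 ⊕ 10 = 24
24 ⊕ 15 = 23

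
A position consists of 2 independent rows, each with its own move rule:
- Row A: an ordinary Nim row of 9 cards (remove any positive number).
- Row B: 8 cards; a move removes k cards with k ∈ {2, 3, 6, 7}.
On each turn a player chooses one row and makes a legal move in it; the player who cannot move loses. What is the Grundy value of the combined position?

11

Row A is a plain Nim row of size 9, so its Grundy value is 9.
For row B, compute g(0), g(1), … with moves {2, 3, 6, 7}:
g(0) = mex{} = 0
g(1) = mex{} = 0
g(2) = mex{0} = 1
g(3) = mex{0} = 1
g(4) = mex{0,1} = 2
g(5) = mex{1} = 0
g(6) = mex{0,1,2} = 3
g(7) = mex{0,2} = 1
g(8) = mex{0,1,3} = 2
So g(8) = 2.
By the Sprague-Grundy theorem, the Grundy value of a sum of independent games is the XOR of the component values.
Combined value = 9 XOR 2 = 11.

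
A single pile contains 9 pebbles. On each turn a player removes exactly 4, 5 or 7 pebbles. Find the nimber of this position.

2

Compute g(0), g(1), … for moves {4, 5, 7}:
k:     0  1  2  3  4  5  6  7  8  9
g(k):  0  0  0  0  1  1  1  1  2  2
So g(9) = 2.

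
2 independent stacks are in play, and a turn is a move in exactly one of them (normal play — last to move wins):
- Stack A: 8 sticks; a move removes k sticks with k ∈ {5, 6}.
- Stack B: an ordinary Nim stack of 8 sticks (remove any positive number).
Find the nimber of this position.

9

For stack A, compute g(0), g(1), … with moves {5, 6}:
k:     0  1  2  3  4  5  6  7  8
g(k):  0  0  0  0  0  1  1  1  1
So g(8) = 1.
Stack B is a plain Nim stack of size 8, so its Grundy value is 8.
By the Sprague-Grundy theorem, the Grundy value of a sum of independent games is the XOR of the component values.
Combined value = 1 ⊕ 8 = 9.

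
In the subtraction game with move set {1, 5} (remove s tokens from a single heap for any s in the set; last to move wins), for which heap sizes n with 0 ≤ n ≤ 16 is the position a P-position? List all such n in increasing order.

0, 2, 4, 6, 8, 10, 12, 14, 16

Build the Grundy sequence with g(k) = mex{g(k−s) : s ∈ {1, 5}, s ≤ k}:
k:     0  1  2  3  4  5  6  7  8  9 10 11 12 13 14 15 16
g(k):  0  1  0  1  0  1  0  1  0  1  0  1  0  1  0  1  0
The P-positions (g = 0) in 0..16 are 0, 2, 4, 6, 8, 10, 12, 14, 16.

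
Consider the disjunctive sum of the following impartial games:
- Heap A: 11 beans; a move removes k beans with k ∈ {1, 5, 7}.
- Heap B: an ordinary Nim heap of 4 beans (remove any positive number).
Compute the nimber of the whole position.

5

For heap A, compute g(0), g(1), … with moves {1, 5, 7}:
g(0) = mex{} = 0
g(1) = mex{0} = 1
g(2) = mex{1} = 0
g(3) = mex{0} = 1
g(4) = mex{1} = 0
g(5) = mex{0} = 1
g(6) = mex{1} = 0
g(7) = mex{0} = 1
g(8) = mex{1} = 0
g(9) = mex{0} = 1
g(10) = mex{1} = 0
g(11) = mex{0} = 1
So g(11) = 1.
Heap B is a plain Nim heap of size 4, so its Grundy value is 4.
By the Sprague-Grundy theorem, the Grundy value of a sum of independent games is the XOR of the component values.
Combined value = 1 XOR 4 = 5.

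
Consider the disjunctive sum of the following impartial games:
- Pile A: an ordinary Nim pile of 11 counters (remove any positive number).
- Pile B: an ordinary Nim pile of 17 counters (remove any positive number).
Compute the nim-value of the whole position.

26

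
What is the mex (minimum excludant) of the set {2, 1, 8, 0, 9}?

3

The values 0, 1, 2 are all present; 3 is the first non-negative integer missing from the set.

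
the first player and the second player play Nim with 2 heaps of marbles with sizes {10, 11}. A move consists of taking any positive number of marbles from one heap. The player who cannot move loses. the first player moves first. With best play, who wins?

the first player wins

Compute the nim-sum pairwise:
10 ^ 11 = 1
The nim-sum is 1 ≠ 0, so this is an N-position: the player to move can win; the first player has a winning move.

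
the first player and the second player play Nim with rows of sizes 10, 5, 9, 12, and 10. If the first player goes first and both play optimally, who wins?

the second player wins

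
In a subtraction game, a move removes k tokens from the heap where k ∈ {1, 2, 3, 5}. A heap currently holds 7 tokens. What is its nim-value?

Compute g(0), g(1), … for moves {1, 2, 3, 5}:
g(0) = mex{} = 0
g(1) = mex{0} = 1
g(2) = mex{0,1} = 2
g(3) = mex{0,1,2} = 3
g(4) = mex{1,2,3} = 0
g(5) = mex{0,2,3} = 1
g(6) = mex{0,1,3} = 2
g(7) = mex{0,1,2} = 3
So g(7) = 3.

3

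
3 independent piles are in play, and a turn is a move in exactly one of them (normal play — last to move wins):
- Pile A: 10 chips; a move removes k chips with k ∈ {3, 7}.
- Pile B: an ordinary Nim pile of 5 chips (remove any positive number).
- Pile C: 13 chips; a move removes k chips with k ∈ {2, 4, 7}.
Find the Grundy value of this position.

Grundy values for pile A (subtraction set {3, 7}):
g(0) = mex{} = 0
g(1) = mex{} = 0
g(2) = mex{} = 0
g(3) = mex{0} = 1
g(4) = mex{0} = 1
g(5) = mex{0} = 1
g(6) = mex{1} = 0
g(7) = mex{0,1} = 2
g(8) = mex{0,1} = 2
g(9) = mex{0} = 1
g(10) = mex{1,2} = 0
So g(10) = 0.
Pile B is a plain Nim pile of size 5, so its Grundy value is 5.
Grundy values for pile C (subtraction set {2, 4, 7}):
g(0) = mex{} = 0
g(1) = mex{} = 0
g(2) = mex{0} = 1
g(3) = mex{0} = 1
g(4) = mex{0,1} = 2
g(5) = mex{0,1} = 2
g(6) = mex{1,2} = 0
g(7) = mex{0,1,2} = 3
g(8) = mex{0,2} = 1
g(9) = mex{1,2,3} = 0
g(10) = mex{0,1} = 2
g(11) = mex{0,2,3} = 1
g(12) = mex{1,2} = 0
g(13) = mex{0,1} = 2
So g(13) = 2.
The value of a disjunctive sum is the nim-sum of the parts.
Combined value = 0 XOR 5 XOR 2 = 7.

7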